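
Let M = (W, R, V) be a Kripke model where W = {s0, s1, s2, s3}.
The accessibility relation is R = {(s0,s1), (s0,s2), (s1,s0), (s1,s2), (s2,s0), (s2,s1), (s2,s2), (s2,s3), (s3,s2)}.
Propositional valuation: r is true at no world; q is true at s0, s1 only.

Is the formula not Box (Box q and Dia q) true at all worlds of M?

Yes

Let φ = not Box (Box q and Dia q). Evaluate φ at each world:
  s0 (successors {s1, s2}): φ is true.
  s1 (successors {s0, s2}): φ is true.
  s2 (successors {s0, s1, s2, s3}): φ is true.
  s3 (successors {s2}): φ is true.
For instance, at s2:
  At s2: Box (Box q and Dia q) is false, so not Box (Box q and Dia q) is true.
    At s2: Box (Box q and Dia q) requires Box q and Dia q at every successor {s0, s1, s2, s3}.
      Box q and Dia q fails at s0, so Box (Box q and Dia q) is false at s2.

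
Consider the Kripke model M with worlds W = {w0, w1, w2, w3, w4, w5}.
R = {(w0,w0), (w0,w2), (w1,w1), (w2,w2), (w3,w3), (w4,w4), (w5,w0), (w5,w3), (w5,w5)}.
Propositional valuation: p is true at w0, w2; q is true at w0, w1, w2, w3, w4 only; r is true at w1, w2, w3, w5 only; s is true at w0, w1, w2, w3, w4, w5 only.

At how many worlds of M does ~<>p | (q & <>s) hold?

5

Let φ = ~<>p | (q & <>s). Evaluate φ at each world:
  w0 (successors {w0, w2}): φ is true.
  w1 (successors {w1}): φ is true.
  w2 (successors {w2}): φ is true.
  w3 (successors {w3}): φ is true.
  w4 (successors {w4}): φ is true.
  w5 (successors {w0, w3, w5}): φ is false.
For instance, at w0:
  At w0: ~<>p is false, q & <>s is true, so ~<>p | (q & <>s) is true.
    At w0: <>p is true, so ~<>p is false.
      At w0: <>p requires p at some successor in {w0, w2}.
        p holds at w0, so <>p is true at w0.
    At w0: q is true, <>s is true, so q & <>s is true.
      At w0: <>s requires s at some successor in {w0, w2}.
        s holds at w0, so <>s is true at w0.
Satisfying worlds: {w0, w1, w2, w3, w4}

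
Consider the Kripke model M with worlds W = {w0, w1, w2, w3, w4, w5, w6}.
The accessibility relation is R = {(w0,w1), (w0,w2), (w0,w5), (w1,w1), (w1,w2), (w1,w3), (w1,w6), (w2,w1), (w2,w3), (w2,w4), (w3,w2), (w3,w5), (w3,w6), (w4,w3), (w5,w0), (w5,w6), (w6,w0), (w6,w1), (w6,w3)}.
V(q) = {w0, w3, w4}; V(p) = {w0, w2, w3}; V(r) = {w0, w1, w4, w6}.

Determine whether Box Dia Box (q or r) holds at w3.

No

At w3: Box Dia Box (q or r) requires Dia Box (q or r) at every successor {w2, w5, w6}.
  Dia Box (q or r) fails at w6, so Box Dia Box (q or r) is false at w3.
    At w6: Dia Box (q or r) requires Box (q or r) at some successor in {w0, w1, w3}.
      At w0: Box (q or r) is false.
      At w1: Box (q or r) is false.
      At w3: Box (q or r) is false.
    So Dia Box (q or r) is false at w6.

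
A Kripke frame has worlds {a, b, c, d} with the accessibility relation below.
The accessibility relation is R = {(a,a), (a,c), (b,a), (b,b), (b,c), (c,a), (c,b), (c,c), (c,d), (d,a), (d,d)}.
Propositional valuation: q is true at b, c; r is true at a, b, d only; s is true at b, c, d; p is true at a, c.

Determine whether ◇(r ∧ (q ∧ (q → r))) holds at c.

At c: ◇(r ∧ (q ∧ (q → r))) requires r ∧ (q ∧ (q → r)) at some successor in {a, b, c, d}.
  r ∧ (q ∧ (q → r)) holds at b, so ◇(r ∧ (q ∧ (q → r))) is true at c.

Yes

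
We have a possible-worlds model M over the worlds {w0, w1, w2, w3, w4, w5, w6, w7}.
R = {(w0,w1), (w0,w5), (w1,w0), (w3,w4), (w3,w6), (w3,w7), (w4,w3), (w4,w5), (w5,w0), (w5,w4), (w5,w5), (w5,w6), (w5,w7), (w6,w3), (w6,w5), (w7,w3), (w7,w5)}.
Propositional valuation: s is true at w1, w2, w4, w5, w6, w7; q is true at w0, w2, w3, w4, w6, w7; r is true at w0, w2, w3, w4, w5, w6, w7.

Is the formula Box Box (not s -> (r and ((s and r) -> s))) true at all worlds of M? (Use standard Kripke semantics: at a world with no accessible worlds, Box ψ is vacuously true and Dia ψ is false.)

Recall that Box ψ holds at a world iff ψ holds at every accessible world, and Dia ψ holds iff ψ holds at some accessible world.
Let φ = Box Box (not s -> (r and ((s and r) -> s))). Evaluate φ at each world:
  w0 (successors {w1, w5}): φ is true.
  w1 (successors {w0}): φ is true.
  w2 (successors ∅): φ is true.
  w3 (successors {w4, w6, w7}): φ is true.
  w4 (successors {w3, w5}): φ is true.
  w5 (successors {w0, w4, w5, w6, w7}): φ is true.
  w6 (successors {w3, w5}): φ is true.
  w7 (successors {w3, w5}): φ is true.
For instance, at w5:
  At w5: Box Box (not s -> (r and ((s and r) -> s))) requires Box (not s -> (r and ((s and r) -> s))) at every successor {w0, w4, w5, w6, w7}.
    At w0: Box (not s -> (r and ((s and r) -> s))) is true.
    At w4: Box (not s -> (r and ((s and r) -> s))) is true.
    At w5: Box (not s -> (r and ((s and r) -> s))) is true.
    At w6: Box (not s -> (r and ((s and r) -> s))) is true.
    At w7: Box (not s -> (r and ((s and r) -> s))) is true.
  So Box Box (not s -> (r and ((s and r) -> s))) is true at w5.

Yes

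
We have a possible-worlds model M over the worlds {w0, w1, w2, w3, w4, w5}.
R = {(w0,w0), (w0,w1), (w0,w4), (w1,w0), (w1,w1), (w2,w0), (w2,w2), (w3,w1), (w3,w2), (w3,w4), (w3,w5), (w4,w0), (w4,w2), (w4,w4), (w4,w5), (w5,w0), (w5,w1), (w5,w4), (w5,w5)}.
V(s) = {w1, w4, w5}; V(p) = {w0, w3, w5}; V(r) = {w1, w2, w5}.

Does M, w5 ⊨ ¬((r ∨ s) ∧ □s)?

At w5: (r ∨ s) ∧ □s is false, so ¬((r ∨ s) ∧ □s) is true.
  At w5: r ∨ s is true, □s is false, so (r ∨ s) ∧ □s is false.
    At w5: □s requires s at every successor {w0, w1, w4, w5}.
      s fails at w0, so □s is false at w5.

Yes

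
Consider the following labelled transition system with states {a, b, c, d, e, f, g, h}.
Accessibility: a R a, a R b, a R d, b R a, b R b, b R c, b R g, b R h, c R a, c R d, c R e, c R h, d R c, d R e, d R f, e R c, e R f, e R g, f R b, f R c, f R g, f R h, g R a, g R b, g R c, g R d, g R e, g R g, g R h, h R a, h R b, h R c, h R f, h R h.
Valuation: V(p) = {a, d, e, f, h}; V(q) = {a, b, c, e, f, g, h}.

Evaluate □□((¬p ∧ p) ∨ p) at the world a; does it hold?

No

At a: □□((¬p ∧ p) ∨ p) requires □((¬p ∧ p) ∨ p) at every successor {a, b, d}.
  □((¬p ∧ p) ∨ p) fails at a, so □□((¬p ∧ p) ∨ p) is false at a.
    At a: □((¬p ∧ p) ∨ p) requires (¬p ∧ p) ∨ p at every successor {a, b, d}.
      (¬p ∧ p) ∨ p fails at b, so □((¬p ∧ p) ∨ p) is false at a.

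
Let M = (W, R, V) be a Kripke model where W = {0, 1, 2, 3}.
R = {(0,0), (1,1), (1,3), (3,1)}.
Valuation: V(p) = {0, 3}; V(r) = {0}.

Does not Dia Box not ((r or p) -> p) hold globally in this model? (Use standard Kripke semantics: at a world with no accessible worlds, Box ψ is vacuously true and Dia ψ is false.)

Yes

Recall that Box ψ holds at a world iff ψ holds at every accessible world, and Dia ψ holds iff ψ holds at some accessible world.
Let φ = not Dia Box not ((r or p) -> p). Evaluate φ at each world:
  0 (successors {0}): φ is true.
  1 (successors {1, 3}): φ is true.
  2 (successors ∅): φ is true.
  3 (successors {1}): φ is true.
For instance, at 3:
  At 3: Dia Box not ((r or p) -> p) is false, so not Dia Box not ((r or p) -> p) is true.
    At 3: Dia Box not ((r or p) -> p) requires Box not ((r or p) -> p) at some successor in {1}.
      At 1: Box not ((r or p) -> p) is false.
    So Dia Box not ((r or p) -> p) is false at 3.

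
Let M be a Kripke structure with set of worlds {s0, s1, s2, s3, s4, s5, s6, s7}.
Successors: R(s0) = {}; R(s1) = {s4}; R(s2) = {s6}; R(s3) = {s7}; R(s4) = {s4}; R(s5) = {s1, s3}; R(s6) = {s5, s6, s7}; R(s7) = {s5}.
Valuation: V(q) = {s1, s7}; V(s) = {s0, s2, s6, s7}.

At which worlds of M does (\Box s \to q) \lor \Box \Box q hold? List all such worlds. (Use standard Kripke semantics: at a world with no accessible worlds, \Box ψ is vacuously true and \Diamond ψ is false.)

s0, s1, s4, s5, s6, s7

Let φ = (\Box s \to q) \lor \Box \Box q. Evaluate φ at each world:
  s0 (successors ∅): φ is true.
  s1 (successors {s4}): φ is true.
  s2 (successors {s6}): φ is false.
  s3 (successors {s7}): φ is false.
  s4 (successors {s4}): φ is true.
  s5 (successors {s1, s3}): φ is true.
  s6 (successors {s5, s6, s7}): φ is true.
  s7 (successors {s5}): φ is true.
For instance, at s2:
  At s2: \Box s \to q is false, \Box \Box q is false, so (\Box s \to q) \lor \Box \Box q is false.
    At s2: \Box s is true, q is false, so \Box s \to q is false.
      At s2: \Box s requires s at every successor {s6}.
        At s6: s is true.
      So \Box s is true at s2.
    At s2: \Box \Box q requires \Box q at every successor {s6}.
      \Box q fails at s6, so \Box \Box q is false at s2.
Satisfying worlds: {s0, s1, s4, s5, s6, s7}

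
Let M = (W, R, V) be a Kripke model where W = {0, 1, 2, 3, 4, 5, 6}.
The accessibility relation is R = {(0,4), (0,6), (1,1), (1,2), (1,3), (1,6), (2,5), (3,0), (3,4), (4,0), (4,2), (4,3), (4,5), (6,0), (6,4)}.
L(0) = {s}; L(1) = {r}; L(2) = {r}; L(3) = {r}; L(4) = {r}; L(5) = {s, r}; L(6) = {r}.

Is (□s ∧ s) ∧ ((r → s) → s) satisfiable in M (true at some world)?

Yes

Recall that □ψ holds at a world iff ψ holds at every accessible world, and ◇ψ holds iff ψ holds at some accessible world.
Let φ = (□s ∧ s) ∧ ((r → s) → s). Evaluate φ at each world:
  0 (successors {4, 6}): φ is false.
  1 (successors {1, 2, 3, 6}): φ is false.
  2 (successors {5}): φ is false.
  3 (successors {0, 4}): φ is false.
  4 (successors {0, 2, 3, 5}): φ is false.
  5 (successors ∅): φ is true.
  6 (successors {0, 4}): φ is false.
Detail at 5 (witness):
  At 5: □s ∧ s is true, (r → s) → s is true, so (□s ∧ s) ∧ ((r → s) → s) is true.
    At 5: □s is true, s is true, so □s ∧ s is true.
      At 5: no accessible worlds, so □s holds vacuously.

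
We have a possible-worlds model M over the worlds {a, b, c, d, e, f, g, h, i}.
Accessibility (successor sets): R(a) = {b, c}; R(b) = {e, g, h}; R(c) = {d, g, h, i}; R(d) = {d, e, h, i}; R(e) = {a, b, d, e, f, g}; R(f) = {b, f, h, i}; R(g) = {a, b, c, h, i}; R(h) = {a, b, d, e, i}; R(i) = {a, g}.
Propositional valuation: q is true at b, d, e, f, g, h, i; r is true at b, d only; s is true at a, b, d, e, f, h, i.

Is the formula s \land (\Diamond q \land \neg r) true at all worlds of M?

Let φ = s \land (\Diamond q \land \neg r). Evaluate φ at each world:
  a (successors {b, c}): φ is true.
  b (successors {e, g, h}): φ is false.
  c (successors {d, g, h, i}): φ is false.
  d (successors {d, e, h, i}): φ is false.
  e (successors {a, b, d, e, f, g}): φ is true.
  f (successors {b, f, h, i}): φ is true.
  g (successors {a, b, c, h, i}): φ is false.
  h (successors {a, b, d, e, i}): φ is true.
  i (successors {a, g}): φ is true.
Detail at b (counterexample):
  At b: s is true, \Diamond q \land \neg r is false, so s \land (\Diamond q \land \neg r) is false.
    At b: \Diamond q is true, \neg r is false, so \Diamond q \land \neg r is false.
      At b: \Diamond q requires q at some successor in {e, g, h}.
        q holds at e, so \Diamond q is true at b.

No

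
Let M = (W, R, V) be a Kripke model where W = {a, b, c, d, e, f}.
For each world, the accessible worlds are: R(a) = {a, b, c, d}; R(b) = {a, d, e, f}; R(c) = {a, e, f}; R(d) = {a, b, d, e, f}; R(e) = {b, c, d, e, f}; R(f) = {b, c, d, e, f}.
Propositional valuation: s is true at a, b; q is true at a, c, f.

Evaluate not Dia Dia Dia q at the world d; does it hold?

At d: Dia Dia Dia q is true, so not Dia Dia Dia q is false.
  At d: Dia Dia Dia q requires Dia Dia q at some successor in {a, b, d, e, f}.
    Dia Dia q holds at a, so Dia Dia Dia q is true at d.
      At a: Dia Dia q requires Dia q at some successor in {a, b, c, d}.
        Dia q holds at a, so Dia Dia q is true at a.

No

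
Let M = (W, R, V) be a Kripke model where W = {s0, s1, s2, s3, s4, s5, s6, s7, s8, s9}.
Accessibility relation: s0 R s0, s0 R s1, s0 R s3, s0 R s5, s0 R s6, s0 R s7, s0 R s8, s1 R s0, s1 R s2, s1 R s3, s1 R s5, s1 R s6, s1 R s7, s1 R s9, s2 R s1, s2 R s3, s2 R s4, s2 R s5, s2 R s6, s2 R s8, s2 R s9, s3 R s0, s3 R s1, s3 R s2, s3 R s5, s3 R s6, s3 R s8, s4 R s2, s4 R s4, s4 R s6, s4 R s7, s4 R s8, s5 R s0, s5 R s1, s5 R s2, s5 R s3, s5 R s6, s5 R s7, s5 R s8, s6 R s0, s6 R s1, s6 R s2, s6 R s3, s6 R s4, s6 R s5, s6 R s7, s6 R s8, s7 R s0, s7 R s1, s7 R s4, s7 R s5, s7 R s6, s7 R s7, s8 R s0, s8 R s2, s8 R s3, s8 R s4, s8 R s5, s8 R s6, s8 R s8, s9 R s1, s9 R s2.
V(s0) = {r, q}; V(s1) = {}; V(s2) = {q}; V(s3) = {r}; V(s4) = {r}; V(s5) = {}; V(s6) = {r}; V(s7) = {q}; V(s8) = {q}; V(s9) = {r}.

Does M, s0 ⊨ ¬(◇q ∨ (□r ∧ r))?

No

Recall that □ψ holds at a world iff ψ holds at every accessible world, and ◇ψ holds iff ψ holds at some accessible world.
At s0: ◇q ∨ (□r ∧ r) is true, so ¬(◇q ∨ (□r ∧ r)) is false.
  At s0: ◇q is true, □r ∧ r is false, so ◇q ∨ (□r ∧ r) is true.
    At s0: ◇q requires q at some successor in {s0, s1, s3, s5, s6, s7, s8}.
      q holds at s0, so ◇q is true at s0.
    At s0: □r is false, r is true, so □r ∧ r is false.
      At s0: □r requires r at every successor {s0, s1, s3, s5, s6, s7, s8}.
        r fails at s1, so □r is false at s0.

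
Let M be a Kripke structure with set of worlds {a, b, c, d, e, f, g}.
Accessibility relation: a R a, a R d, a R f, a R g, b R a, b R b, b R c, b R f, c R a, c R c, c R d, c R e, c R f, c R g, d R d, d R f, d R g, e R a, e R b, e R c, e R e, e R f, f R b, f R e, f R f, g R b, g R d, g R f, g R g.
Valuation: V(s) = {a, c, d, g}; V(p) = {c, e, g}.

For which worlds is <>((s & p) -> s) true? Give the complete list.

a, b, c, d, e, f, g

Let φ = <>((s & p) -> s). Evaluate φ at each world:
  a (successors {a, d, f, g}): φ is true.
  b (successors {a, b, c, f}): φ is true.
  c (successors {a, c, d, e, f, g}): φ is true.
  d (successors {d, f, g}): φ is true.
  e (successors {a, b, c, e, f}): φ is true.
  f (successors {b, e, f}): φ is true.
  g (successors {b, d, f, g}): φ is true.
For instance, at g:
  At g: <>((s & p) -> s) requires (s & p) -> s at some successor in {b, d, f, g}.
    (s & p) -> s holds at b, so <>((s & p) -> s) is true at g.
Satisfying worlds: {a, b, c, d, e, f, g}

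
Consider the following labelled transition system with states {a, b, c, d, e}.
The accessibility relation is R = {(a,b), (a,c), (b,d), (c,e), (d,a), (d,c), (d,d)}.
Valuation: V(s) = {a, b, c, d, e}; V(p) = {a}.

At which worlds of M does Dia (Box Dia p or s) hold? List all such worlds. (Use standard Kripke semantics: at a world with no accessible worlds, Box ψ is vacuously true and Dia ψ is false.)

a, b, c, d

Let φ = Dia (Box Dia p or s). Evaluate φ at each world:
  a (successors {b, c}): φ is true.
  b (successors {d}): φ is true.
  c (successors {e}): φ is true.
  d (successors {a, c, d}): φ is true.
  e (successors ∅): φ is false.
For instance, at c:
  At c: Dia (Box Dia p or s) requires Box Dia p or s at some successor in {e}.
    Box Dia p or s holds at e, so Dia (Box Dia p or s) is true at c.
      At e: Box Dia p is true, s is true, so Box Dia p or s is true.
Satisfying worlds: {a, b, c, d}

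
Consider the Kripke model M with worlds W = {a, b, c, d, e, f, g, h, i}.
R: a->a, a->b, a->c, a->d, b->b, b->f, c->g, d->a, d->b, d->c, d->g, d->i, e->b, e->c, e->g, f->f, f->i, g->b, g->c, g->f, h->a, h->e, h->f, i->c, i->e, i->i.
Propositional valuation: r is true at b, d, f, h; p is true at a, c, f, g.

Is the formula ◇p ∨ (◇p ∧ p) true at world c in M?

Yes

At c: ◇p is true, ◇p ∧ p is true, so ◇p ∨ (◇p ∧ p) is true.
  At c: ◇p requires p at some successor in {g}.
    p holds at g, so ◇p is true at c.
  At c: ◇p is true, p is true, so ◇p ∧ p is true.
    At c: ◇p requires p at some successor in {g}.
      p holds at g, so ◇p is true at c.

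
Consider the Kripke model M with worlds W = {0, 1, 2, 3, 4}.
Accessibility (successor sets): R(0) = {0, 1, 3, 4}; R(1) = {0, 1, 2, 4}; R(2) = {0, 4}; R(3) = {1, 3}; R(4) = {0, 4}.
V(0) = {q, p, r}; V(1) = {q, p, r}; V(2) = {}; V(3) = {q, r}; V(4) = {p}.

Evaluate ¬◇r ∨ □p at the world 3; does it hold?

No

Recall that □ψ holds at a world iff ψ holds at every accessible world, and ◇ψ holds iff ψ holds at some accessible world.
At 3: ¬◇r is false, □p is false, so ¬◇r ∨ □p is false.
  At 3: ◇r is true, so ¬◇r is false.
    At 3: ◇r requires r at some successor in {1, 3}.
      r holds at 1, so ◇r is true at 3.
  At 3: □p requires p at every successor {1, 3}.
    p fails at 3, so □p is false at 3.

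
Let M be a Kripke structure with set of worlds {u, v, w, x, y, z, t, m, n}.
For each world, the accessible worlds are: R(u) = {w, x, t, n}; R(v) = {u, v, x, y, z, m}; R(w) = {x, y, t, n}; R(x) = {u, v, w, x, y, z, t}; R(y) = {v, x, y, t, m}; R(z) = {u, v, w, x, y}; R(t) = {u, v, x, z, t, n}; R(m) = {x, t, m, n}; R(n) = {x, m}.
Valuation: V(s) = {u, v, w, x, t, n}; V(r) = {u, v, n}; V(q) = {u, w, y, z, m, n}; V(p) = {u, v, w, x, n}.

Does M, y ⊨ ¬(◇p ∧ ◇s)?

At y: ◇p ∧ ◇s is true, so ¬(◇p ∧ ◇s) is false.
  At y: ◇p is true, ◇s is true, so ◇p ∧ ◇s is true.
    At y: ◇p requires p at some successor in {v, x, y, t, m}.
      p holds at v, so ◇p is true at y.
    At y: ◇s requires s at some successor in {v, x, y, t, m}.
      s holds at v, so ◇s is true at y.

No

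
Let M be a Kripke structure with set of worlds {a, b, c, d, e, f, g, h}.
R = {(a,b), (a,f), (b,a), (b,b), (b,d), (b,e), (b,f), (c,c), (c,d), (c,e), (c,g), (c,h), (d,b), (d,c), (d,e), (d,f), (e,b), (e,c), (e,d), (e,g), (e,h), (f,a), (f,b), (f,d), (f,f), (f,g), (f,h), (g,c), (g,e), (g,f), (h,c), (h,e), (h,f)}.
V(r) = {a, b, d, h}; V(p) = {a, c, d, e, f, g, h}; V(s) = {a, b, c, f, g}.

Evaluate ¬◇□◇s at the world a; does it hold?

At a: ◇□◇s is true, so ¬◇□◇s is false.
  At a: ◇□◇s requires □◇s at some successor in {b, f}.
    □◇s holds at b, so ◇□◇s is true at a.
      At b: □◇s requires ◇s at every successor {a, b, d, e, f}.
        At a: ◇s is true.
        At b: ◇s is true.
        At d: ◇s is true.
        At e: ◇s is true.
        At f: ◇s is true.
      So □◇s is true at b.

No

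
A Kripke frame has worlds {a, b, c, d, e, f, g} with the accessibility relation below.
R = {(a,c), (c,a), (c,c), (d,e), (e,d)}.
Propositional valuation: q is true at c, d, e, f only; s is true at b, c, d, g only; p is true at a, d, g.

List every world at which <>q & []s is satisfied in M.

Let φ = <>q & []s. Evaluate φ at each world:
  a (successors {c}): φ is true.
  b (successors ∅): φ is false.
  c (successors {a, c}): φ is false.
  d (successors {e}): φ is false.
  e (successors {d}): φ is true.
  f (successors ∅): φ is false.
  g (successors ∅): φ is false.
For instance, at e:
  At e: <>q is true, []s is true, so <>q & []s is true.
    At e: <>q requires q at some successor in {d}.
      q holds at d, so <>q is true at e.
    At e: []s requires s at every successor {d}.
      At d: s is true.
    So []s is true at e.
Satisfying worlds: {a, e}

a, e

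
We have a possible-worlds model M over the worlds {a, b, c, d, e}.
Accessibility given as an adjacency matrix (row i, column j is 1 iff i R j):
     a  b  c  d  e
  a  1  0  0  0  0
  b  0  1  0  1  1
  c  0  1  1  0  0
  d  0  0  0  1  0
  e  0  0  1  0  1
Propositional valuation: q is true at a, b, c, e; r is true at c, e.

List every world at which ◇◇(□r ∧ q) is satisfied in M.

Let φ = ◇◇(□r ∧ q). Evaluate φ at each world:
  a (successors {a}): φ is false.
  b (successors {b, d, e}): φ is true.
  c (successors {b, c}): φ is true.
  d (successors {d}): φ is false.
  e (successors {c, e}): φ is true.
For instance, at c:
  At c: ◇◇(□r ∧ q) requires ◇(□r ∧ q) at some successor in {b, c}.
    ◇(□r ∧ q) holds at b, so ◇◇(□r ∧ q) is true at c.
      At b: ◇(□r ∧ q) requires □r ∧ q at some successor in {b, d, e}.
        □r ∧ q holds at e, so ◇(□r ∧ q) is true at b.
Satisfying worlds: {b, c, e}

b, c, e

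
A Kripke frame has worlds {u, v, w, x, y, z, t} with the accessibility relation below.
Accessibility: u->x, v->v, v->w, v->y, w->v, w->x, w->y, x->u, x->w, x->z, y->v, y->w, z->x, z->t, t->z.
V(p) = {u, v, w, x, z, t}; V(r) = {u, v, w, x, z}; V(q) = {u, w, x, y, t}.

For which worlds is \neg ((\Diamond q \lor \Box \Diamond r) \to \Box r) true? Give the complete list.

v, w, z

Let φ = \neg ((\Diamond q \lor \Box \Diamond r) \to \Box r). Evaluate φ at each world:
  u (successors {x}): φ is false.
  v (successors {v, w, y}): φ is true.
  w (successors {v, x, y}): φ is true.
  x (successors {u, w, z}): φ is false.
  y (successors {v, w}): φ is false.
  z (successors {x, t}): φ is true.
  t (successors {z}): φ is false.
For instance, at w:
  At w: (\Diamond q \lor \Box \Diamond r) \to \Box r is false, so \neg ((\Diamond q \lor \Box \Diamond r) \to \Box r) is true.
    At w: \Diamond q \lor \Box \Diamond r is true, \Box r is false, so (\Diamond q \lor \Box \Diamond r) \to \Box r is false.
      At w: \Diamond q is true, \Box \Diamond r is true, so \Diamond q \lor \Box \Diamond r is true.
      At w: \Box r requires r at every successor {v, x, y}.
        r fails at y, so \Box r is false at w.
Satisfying worlds: {v, w, z}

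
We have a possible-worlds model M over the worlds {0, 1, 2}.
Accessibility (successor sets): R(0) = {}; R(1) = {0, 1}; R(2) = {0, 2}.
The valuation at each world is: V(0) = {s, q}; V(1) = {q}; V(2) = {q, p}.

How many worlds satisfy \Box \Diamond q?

Recall that \Box ψ holds at a world iff ψ holds at every accessible world, and \Diamond ψ holds iff ψ holds at some accessible world.
Let φ = \Box \Diamond q. Evaluate φ at each world:
  0 (successors ∅): φ is true.
  1 (successors {0, 1}): φ is false.
  2 (successors {0, 2}): φ is false.
For instance, at 2:
  At 2: \Box \Diamond q requires \Diamond q at every successor {0, 2}.
    \Diamond q fails at 0, so \Box \Diamond q is false at 2.
      At 0: no accessible worlds, so \Diamond q is false.
Satisfying worlds: {0}

1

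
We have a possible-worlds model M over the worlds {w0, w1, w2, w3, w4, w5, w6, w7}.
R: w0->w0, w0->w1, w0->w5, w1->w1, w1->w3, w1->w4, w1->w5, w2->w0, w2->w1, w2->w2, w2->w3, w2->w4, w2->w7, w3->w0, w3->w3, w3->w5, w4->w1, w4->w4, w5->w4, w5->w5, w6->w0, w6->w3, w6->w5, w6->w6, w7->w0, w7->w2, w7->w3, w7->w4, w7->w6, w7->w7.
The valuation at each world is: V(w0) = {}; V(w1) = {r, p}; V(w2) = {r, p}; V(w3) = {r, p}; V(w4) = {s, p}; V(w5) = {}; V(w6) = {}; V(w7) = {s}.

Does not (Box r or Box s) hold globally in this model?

Let φ = not (Box r or Box s). Evaluate φ at each world:
  w0 (successors {w0, w1, w5}): φ is true.
  w1 (successors {w1, w3, w4, w5}): φ is true.
  w2 (successors {w0, w1, w2, w3, w4, w7}): φ is true.
  w3 (successors {w0, w3, w5}): φ is true.
  w4 (successors {w1, w4}): φ is true.
  w5 (successors {w4, w5}): φ is true.
  w6 (successors {w0, w3, w5, w6}): φ is true.
  w7 (successors {w0, w2, w3, w4, w6, w7}): φ is true.
For instance, at w6:
  At w6: Box r or Box s is false, so not (Box r or Box s) is true.
    At w6: Box r is false, Box s is false, so Box r or Box s is false.
      At w6: Box r requires r at every successor {w0, w3, w5, w6}.
        r fails at w0, so Box r is false at w6.
      At w6: Box s requires s at every successor {w0, w3, w5, w6}.
        s fails at w0, so Box s is false at w6.

Yes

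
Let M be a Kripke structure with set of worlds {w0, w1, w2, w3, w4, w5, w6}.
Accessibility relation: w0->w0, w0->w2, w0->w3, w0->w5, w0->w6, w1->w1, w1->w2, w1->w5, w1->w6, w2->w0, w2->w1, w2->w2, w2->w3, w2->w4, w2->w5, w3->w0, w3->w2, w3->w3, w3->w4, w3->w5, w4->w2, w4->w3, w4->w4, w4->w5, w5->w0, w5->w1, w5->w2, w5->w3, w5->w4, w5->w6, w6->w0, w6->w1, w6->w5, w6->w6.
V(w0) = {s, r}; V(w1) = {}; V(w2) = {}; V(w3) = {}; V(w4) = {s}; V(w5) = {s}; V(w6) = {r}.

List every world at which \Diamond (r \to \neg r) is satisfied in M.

Recall that \Diamond ψ holds at a world iff ψ holds at some accessible world.
Let φ = \Diamond (r \to \neg r). Evaluate φ at each world:
  w0 (successors {w0, w2, w3, w5, w6}): φ is true.
  w1 (successors {w1, w2, w5, w6}): φ is true.
  w2 (successors {w0, w1, w2, w3, w4, w5}): φ is true.
  w3 (successors {w0, w2, w3, w4, w5}): φ is true.
  w4 (successors {w2, w3, w4, w5}): φ is true.
  w5 (successors {w0, w1, w2, w3, w4, w6}): φ is true.
  w6 (successors {w0, w1, w5, w6}): φ is true.
For instance, at w1:
  At w1: \Diamond (r \to \neg r) requires r \to \neg r at some successor in {w1, w2, w5, w6}.
    r \to \neg r holds at w1, so \Diamond (r \to \neg r) is true at w1.
Satisfying worlds: {w0, w1, w2, w3, w4, w5, w6}

w0, w1, w2, w3, w4, w5, w6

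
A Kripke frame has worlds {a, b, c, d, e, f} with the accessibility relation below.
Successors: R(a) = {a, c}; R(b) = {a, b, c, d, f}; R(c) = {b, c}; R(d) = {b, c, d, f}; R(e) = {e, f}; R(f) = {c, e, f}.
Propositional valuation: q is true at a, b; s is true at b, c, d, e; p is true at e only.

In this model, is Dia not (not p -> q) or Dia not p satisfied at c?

At c: Dia not (not p -> q) is true, Dia not p is true, so Dia not (not p -> q) or Dia not p is true.
  At c: Dia not (not p -> q) requires not (not p -> q) at some successor in {b, c}.
    not (not p -> q) holds at c, so Dia not (not p -> q) is true at c.
  At c: Dia not p requires not p at some successor in {b, c}.
    not p holds at b, so Dia not p is true at c.

Yes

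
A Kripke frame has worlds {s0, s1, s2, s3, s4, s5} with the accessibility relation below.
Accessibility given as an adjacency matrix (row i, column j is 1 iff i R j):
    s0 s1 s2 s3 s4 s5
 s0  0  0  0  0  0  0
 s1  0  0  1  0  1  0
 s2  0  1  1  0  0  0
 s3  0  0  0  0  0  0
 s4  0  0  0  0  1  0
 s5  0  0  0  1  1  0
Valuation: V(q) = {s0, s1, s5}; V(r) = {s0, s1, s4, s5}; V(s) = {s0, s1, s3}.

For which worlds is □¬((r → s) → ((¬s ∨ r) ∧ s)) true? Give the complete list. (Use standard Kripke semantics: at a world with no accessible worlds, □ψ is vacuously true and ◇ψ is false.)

Let φ = □¬((r → s) → ((¬s ∨ r) ∧ s)). Evaluate φ at each world:
  s0 (successors ∅): φ is true.
  s1 (successors {s2, s4}): φ is false.
  s2 (successors {s1, s2}): φ is false.
  s3 (successors ∅): φ is true.
  s4 (successors {s4}): φ is false.
  s5 (successors {s3, s4}): φ is false.
For instance, at s4:
  At s4: □¬((r → s) → ((¬s ∨ r) ∧ s)) requires ¬((r → s) → ((¬s ∨ r) ∧ s)) at every successor {s4}.
    ¬((r → s) → ((¬s ∨ r) ∧ s)) fails at s4, so □¬((r → s) → ((¬s ∨ r) ∧ s)) is false at s4.
Satisfying worlds: {s0, s3}

s0, s3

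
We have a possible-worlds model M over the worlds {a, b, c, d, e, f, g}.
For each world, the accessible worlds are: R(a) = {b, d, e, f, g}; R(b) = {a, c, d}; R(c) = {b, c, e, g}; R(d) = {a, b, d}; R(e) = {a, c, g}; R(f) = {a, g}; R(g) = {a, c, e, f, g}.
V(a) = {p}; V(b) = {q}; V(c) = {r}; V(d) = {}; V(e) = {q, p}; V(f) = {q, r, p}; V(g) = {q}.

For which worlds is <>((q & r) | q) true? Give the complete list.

Let φ = <>((q & r) | q). Evaluate φ at each world:
  a (successors {b, d, e, f, g}): φ is true.
  b (successors {a, c, d}): φ is false.
  c (successors {b, c, e, g}): φ is true.
  d (successors {a, b, d}): φ is true.
  e (successors {a, c, g}): φ is true.
  f (successors {a, g}): φ is true.
  g (successors {a, c, e, f, g}): φ is true.
For instance, at c:
  At c: <>((q & r) | q) requires (q & r) | q at some successor in {b, c, e, g}.
    (q & r) | q holds at b, so <>((q & r) | q) is true at c.
Satisfying worlds: {a, c, d, e, f, g}

a, c, d, e, f, g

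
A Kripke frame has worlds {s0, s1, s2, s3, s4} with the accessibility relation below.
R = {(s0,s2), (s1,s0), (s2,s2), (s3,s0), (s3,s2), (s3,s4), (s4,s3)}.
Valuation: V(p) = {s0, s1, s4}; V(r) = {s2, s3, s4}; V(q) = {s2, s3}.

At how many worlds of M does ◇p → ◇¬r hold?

Let φ = ◇p → ◇¬r. Evaluate φ at each world:
  s0 (successors {s2}): φ is true.
  s1 (successors {s0}): φ is true.
  s2 (successors {s2}): φ is true.
  s3 (successors {s0, s2, s4}): φ is true.
  s4 (successors {s3}): φ is true.
For instance, at s2:
  At s2: ◇p is false, ◇¬r is false, so ◇p → ◇¬r is true.
    At s2: ◇p requires p at some successor in {s2}.
      At s2: p is false.
    So ◇p is false at s2.
    At s2: ◇¬r requires ¬r at some successor in {s2}.
      At s2: ¬r is false.
    So ◇¬r is false at s2.
Satisfying worlds: {s0, s1, s2, s3, s4}

5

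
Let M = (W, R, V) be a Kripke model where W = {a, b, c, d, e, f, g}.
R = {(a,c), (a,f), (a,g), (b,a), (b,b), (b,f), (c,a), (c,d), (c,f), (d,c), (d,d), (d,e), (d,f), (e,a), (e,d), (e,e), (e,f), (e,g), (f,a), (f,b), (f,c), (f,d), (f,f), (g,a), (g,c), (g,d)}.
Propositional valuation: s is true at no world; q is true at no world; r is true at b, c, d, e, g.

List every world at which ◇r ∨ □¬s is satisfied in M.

Recall that □ψ holds at a world iff ψ holds at every accessible world, and ◇ψ holds iff ψ holds at some accessible world.
Let φ = ◇r ∨ □¬s. Evaluate φ at each world:
  a (successors {c, f, g}): φ is true.
  b (successors {a, b, f}): φ is true.
  c (successors {a, d, f}): φ is true.
  d (successors {c, d, e, f}): φ is true.
  e (successors {a, d, e, f, g}): φ is true.
  f (successors {a, b, c, d, f}): φ is true.
  g (successors {a, c, d}): φ is true.
For instance, at b:
  At b: ◇r is true, □¬s is true, so ◇r ∨ □¬s is true.
    At b: ◇r requires r at some successor in {a, b, f}.
      r holds at b, so ◇r is true at b.
    At b: □¬s requires ¬s at every successor {a, b, f}.
      At a: ¬s is true.
      At b: ¬s is true.
      At f: ¬s is true.
    So □¬s is true at b.
Satisfying worlds: {a, b, c, d, e, f, g}

a, b, c, d, e, f, g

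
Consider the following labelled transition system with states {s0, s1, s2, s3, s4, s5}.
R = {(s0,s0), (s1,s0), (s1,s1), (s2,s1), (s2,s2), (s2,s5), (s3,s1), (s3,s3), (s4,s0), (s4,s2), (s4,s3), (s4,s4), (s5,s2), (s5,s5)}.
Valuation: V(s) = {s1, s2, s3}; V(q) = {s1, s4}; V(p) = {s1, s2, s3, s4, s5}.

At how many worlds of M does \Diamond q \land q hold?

Recall that \Diamond ψ holds at a world iff ψ holds at some accessible world.
Let φ = \Diamond q \land q. Evaluate φ at each world:
  s0 (successors {s0}): φ is false.
  s1 (successors {s0, s1}): φ is true.
  s2 (successors {s1, s2, s5}): φ is false.
  s3 (successors {s1, s3}): φ is false.
  s4 (successors {s0, s2, s3, s4}): φ is true.
  s5 (successors {s2, s5}): φ is false.
For instance, at s5:
  At s5: \Diamond q is false, q is false, so \Diamond q \land q is false.
    At s5: \Diamond q requires q at some successor in {s2, s5}.
      At s2: q is false.
      At s5: q is false.
    So \Diamond q is false at s5.
Satisfying worlds: {s1, s4}

2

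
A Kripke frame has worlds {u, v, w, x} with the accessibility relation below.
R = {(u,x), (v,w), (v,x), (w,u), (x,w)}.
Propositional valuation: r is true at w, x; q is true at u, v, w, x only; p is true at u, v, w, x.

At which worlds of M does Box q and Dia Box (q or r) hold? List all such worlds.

Let φ = Box q and Dia Box (q or r). Evaluate φ at each world:
  u (successors {x}): φ is true.
  v (successors {w, x}): φ is true.
  w (successors {u}): φ is true.
  x (successors {w}): φ is true.
For instance, at w:
  At w: Box q is true, Dia Box (q or r) is true, so Box q and Dia Box (q or r) is true.
    At w: Box q requires q at every successor {u}.
      At u: q is true.
    So Box q is true at w.
    At w: Dia Box (q or r) requires Box (q or r) at some successor in {u}.
      Box (q or r) holds at u, so Dia Box (q or r) is true at w.
Satisfying worlds: {u, v, w, x}

u, v, w, x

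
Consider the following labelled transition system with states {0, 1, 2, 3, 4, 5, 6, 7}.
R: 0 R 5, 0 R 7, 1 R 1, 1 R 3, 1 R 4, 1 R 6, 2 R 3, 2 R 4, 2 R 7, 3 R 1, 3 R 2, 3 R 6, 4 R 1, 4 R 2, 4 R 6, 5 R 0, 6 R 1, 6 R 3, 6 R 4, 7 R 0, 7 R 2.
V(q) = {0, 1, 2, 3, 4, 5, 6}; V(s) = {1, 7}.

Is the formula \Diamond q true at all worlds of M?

Yes

Let φ = \Diamond q. Evaluate φ at each world:
  0 (successors {5, 7}): φ is true.
  1 (successors {1, 3, 4, 6}): φ is true.
  2 (successors {3, 4, 7}): φ is true.
  3 (successors {1, 2, 6}): φ is true.
  4 (successors {1, 2, 6}): φ is true.
  5 (successors {0}): φ is true.
  6 (successors {1, 3, 4}): φ is true.
  7 (successors {0, 2}): φ is true.
For instance, at 1:
  At 1: \Diamond q requires q at some successor in {1, 3, 4, 6}.
    q holds at 1, so \Diamond q is true at 1.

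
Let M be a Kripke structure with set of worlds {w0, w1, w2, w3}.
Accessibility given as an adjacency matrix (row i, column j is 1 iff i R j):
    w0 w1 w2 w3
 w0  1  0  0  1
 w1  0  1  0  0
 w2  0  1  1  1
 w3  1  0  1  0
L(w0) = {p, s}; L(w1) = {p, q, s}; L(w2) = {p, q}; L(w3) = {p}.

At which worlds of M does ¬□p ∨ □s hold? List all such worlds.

Let φ = ¬□p ∨ □s. Evaluate φ at each world:
  w0 (successors {w0, w3}): φ is false.
  w1 (successors {w1}): φ is true.
  w2 (successors {w1, w2, w3}): φ is false.
  w3 (successors {w0, w2}): φ is false.
For instance, at w0:
  At w0: ¬□p is false, □s is false, so ¬□p ∨ □s is false.
    At w0: □p is true, so ¬□p is false.
      At w0: □p requires p at every successor {w0, w3}.
        At w0: p is true.
        At w3: p is true.
      So □p is true at w0.
    At w0: □s requires s at every successor {w0, w3}.
      s fails at w3, so □s is false at w0.
Satisfying worlds: {w1}

w1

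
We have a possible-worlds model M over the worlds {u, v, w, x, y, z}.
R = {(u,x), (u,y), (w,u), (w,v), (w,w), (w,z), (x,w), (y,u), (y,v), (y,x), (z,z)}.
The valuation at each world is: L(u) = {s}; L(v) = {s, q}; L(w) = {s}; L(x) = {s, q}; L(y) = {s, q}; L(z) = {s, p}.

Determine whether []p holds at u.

No

At u: []p requires p at every successor {x, y}.
  p fails at x, so []p is false at u.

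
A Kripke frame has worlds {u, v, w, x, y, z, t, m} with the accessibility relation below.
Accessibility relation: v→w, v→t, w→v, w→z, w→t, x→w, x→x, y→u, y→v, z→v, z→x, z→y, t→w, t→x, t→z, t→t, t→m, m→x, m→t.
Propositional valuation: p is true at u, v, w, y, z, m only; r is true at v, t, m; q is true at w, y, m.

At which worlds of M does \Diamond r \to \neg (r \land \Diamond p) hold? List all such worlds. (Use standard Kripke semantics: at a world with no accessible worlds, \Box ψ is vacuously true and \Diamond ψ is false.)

Let φ = \Diamond r \to \neg (r \land \Diamond p). Evaluate φ at each world:
  u (successors ∅): φ is true.
  v (successors {w, t}): φ is false.
  w (successors {v, z, t}): φ is true.
  x (successors {w, x}): φ is true.
  y (successors {u, v}): φ is true.
  z (successors {v, x, y}): φ is true.
  t (successors {w, x, z, t, m}): φ is false.
  m (successors {x, t}): φ is true.
For instance, at x:
  At x: \Diamond r is false, \neg (r \land \Diamond p) is true, so \Diamond r \to \neg (r \land \Diamond p) is true.
    At x: \Diamond r requires r at some successor in {w, x}.
      At w: r is false.
      At x: r is false.
    So \Diamond r is false at x.
    At x: r \land \Diamond p is false, so \neg (r \land \Diamond p) is true.
      At x: r is false, \Diamond p is true, so r \land \Diamond p is false.
Satisfying worlds: {u, w, x, y, z, m}

u, w, x, y, z, m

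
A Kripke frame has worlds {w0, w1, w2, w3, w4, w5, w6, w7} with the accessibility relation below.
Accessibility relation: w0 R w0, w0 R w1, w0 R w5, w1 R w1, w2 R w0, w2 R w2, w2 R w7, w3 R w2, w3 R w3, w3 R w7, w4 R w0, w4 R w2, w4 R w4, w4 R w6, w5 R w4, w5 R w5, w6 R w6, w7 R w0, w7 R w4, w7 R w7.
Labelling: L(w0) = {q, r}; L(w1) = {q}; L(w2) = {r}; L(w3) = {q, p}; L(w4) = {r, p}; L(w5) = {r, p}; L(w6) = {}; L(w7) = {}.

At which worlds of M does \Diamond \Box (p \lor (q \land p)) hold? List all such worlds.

w0, w5

Recall that \Box ψ holds at a world iff ψ holds at every accessible world, and \Diamond ψ holds iff ψ holds at some accessible world.
Let φ = \Diamond \Box (p \lor (q \land p)). Evaluate φ at each world:
  w0 (successors {w0, w1, w5}): φ is true.
  w1 (successors {w1}): φ is false.
  w2 (successors {w0, w2, w7}): φ is false.
  w3 (successors {w2, w3, w7}): φ is false.
  w4 (successors {w0, w2, w4, w6}): φ is false.
  w5 (successors {w4, w5}): φ is true.
  w6 (successors {w6}): φ is false.
  w7 (successors {w0, w4, w7}): φ is false.
For instance, at w6:
  At w6: \Diamond \Box (p \lor (q \land p)) requires \Box (p \lor (q \land p)) at some successor in {w6}.
    At w6: \Box (p \lor (q \land p)) is false.
  So \Diamond \Box (p \lor (q \land p)) is false at w6.
Satisfying worlds: {w0, w5}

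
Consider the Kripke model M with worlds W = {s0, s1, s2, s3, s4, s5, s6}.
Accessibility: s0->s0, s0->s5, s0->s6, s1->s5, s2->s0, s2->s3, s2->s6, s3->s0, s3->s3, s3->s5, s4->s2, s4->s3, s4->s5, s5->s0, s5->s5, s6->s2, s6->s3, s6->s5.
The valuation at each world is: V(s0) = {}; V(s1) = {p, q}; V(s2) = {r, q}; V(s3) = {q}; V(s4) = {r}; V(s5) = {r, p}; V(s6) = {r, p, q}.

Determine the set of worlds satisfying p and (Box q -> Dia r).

Let φ = p and (Box q -> Dia r). Evaluate φ at each world:
  s0 (successors {s0, s5, s6}): φ is false.
  s1 (successors {s5}): φ is true.
  s2 (successors {s0, s3, s6}): φ is false.
  s3 (successors {s0, s3, s5}): φ is false.
  s4 (successors {s2, s3, s5}): φ is false.
  s5 (successors {s0, s5}): φ is true.
  s6 (successors {s2, s3, s5}): φ is true.
For instance, at s4:
  At s4: p is false, Box q -> Dia r is true, so p and (Box q -> Dia r) is false.
    At s4: Box q is false, Dia r is true, so Box q -> Dia r is true.
      At s4: Box q requires q at every successor {s2, s3, s5}.
        q fails at s5, so Box q is false at s4.
      At s4: Dia r requires r at some successor in {s2, s3, s5}.
        r holds at s2, so Dia r is true at s4.
Satisfying worlds: {s1, s5, s6}

s1, s5, s6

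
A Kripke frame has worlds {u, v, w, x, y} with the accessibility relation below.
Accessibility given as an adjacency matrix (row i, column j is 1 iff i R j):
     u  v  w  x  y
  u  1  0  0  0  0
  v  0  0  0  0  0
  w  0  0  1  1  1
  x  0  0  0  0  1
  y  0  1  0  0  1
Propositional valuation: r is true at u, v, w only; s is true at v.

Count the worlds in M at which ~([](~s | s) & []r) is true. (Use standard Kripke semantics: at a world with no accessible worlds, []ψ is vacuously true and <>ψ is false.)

3

Let φ = ~([](~s | s) & []r). Evaluate φ at each world:
  u (successors {u}): φ is false.
  v (successors ∅): φ is false.
  w (successors {w, x, y}): φ is true.
  x (successors {y}): φ is true.
  y (successors {v, y}): φ is true.
For instance, at x:
  At x: [](~s | s) & []r is false, so ~([](~s | s) & []r) is true.
    At x: [](~s | s) is true, []r is false, so [](~s | s) & []r is false.
      At x: [](~s | s) requires ~s | s at every successor {y}.
        At y: ~s | s is true.
      So [](~s | s) is true at x.
      At x: []r requires r at every successor {y}.
        r fails at y, so []r is false at x.
Satisfying worlds: {w, x, y}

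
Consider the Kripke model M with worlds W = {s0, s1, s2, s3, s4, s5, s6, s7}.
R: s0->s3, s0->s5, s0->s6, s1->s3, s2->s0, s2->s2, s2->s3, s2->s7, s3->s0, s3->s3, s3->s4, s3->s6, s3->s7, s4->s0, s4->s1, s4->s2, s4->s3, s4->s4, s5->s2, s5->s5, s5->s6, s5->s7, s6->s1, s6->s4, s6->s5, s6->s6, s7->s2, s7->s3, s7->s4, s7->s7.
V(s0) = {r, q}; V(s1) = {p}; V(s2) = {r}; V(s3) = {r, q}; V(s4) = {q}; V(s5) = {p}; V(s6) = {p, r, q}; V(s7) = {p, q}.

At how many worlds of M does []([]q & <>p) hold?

1

Recall that []ψ holds at a world iff ψ holds at every accessible world, and <>ψ holds iff ψ holds at some accessible world.
Let φ = []([]q & <>p). Evaluate φ at each world:
  s0 (successors {s3, s5, s6}): φ is false.
  s1 (successors {s3}): φ is true.
  s2 (successors {s0, s2, s3, s7}): φ is false.
  s3 (successors {s0, s3, s4, s6, s7}): φ is false.
  s4 (successors {s0, s1, s2, s3, s4}): φ is false.
  s5 (successors {s2, s5, s6, s7}): φ is false.
  s6 (successors {s1, s4, s5, s6}): φ is false.
  s7 (successors {s2, s3, s4, s7}): φ is false.
For instance, at s3:
  At s3: []([]q & <>p) requires []q & <>p at every successor {s0, s3, s4, s6, s7}.
    []q & <>p fails at s0, so []([]q & <>p) is false at s3.
      At s0: []q is false, <>p is true, so []q & <>p is false.
Satisfying worlds: {s1}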